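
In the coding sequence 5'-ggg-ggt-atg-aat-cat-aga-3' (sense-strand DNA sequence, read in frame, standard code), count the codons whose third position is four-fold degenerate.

Codon 1 GGG (Gly): third position 4-fold.
Codon 2 GGT (Gly): third position 4-fold.
Codon 3 ATG (Met): third position 1-fold.
Codon 4 AAT (Asn): third position 2-fold.
Codon 5 CAT (His): third position 2-fold.
Codon 6 AGA (Arg): third position 2-fold.
Four-fold degenerate third positions: 2.

2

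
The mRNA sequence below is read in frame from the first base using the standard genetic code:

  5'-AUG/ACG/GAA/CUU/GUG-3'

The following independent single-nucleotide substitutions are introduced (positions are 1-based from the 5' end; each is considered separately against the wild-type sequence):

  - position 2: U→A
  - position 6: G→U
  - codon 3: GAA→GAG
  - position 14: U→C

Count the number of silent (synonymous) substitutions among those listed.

Codon 1: AUG (Met) → AAG (Lys) — missense.
Codon 2: ACG (Thr) → ACU (Thr) — synonymous.
Codon 3: GAA (Glu) → GAG (Glu) — synonymous.
Codon 5: GUG (Val) → GCG (Ala) — missense.
Synonymous: 2 of 4.

2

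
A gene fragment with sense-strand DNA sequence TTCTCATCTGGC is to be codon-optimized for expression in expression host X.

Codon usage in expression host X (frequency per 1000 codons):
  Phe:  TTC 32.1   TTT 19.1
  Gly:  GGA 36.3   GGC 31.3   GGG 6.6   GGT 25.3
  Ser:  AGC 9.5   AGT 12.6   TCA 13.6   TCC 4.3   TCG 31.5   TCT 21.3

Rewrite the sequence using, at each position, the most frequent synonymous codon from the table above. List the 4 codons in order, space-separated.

Codon 1 (Phe): best is TTC at 32.1.
Codon 2 (Ser): best is TCG at 31.5.
Codon 3 (Ser): best is TCG at 31.5.
Codon 4 (Gly): best is GGA at 36.3.

TTC TCG TCG GGA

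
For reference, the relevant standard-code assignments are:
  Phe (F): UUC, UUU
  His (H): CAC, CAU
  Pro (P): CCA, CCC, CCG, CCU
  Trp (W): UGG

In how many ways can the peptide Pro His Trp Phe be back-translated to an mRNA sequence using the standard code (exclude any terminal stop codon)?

16

Pro: 4 codons.
His: 2 codons.
Trp: 1 codon.
Phe: 2 codons.
4 × 2 × 1 × 2 = 16.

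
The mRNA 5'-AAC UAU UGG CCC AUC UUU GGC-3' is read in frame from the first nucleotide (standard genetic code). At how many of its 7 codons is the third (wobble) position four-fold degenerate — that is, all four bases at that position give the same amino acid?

Codon 1 AAC (Asn): third position 2-fold.
Codon 2 UAU (Tyr): third position 2-fold.
Codon 3 UGG (Trp): third position 1-fold.
Codon 4 CCC (Pro): third position 4-fold.
Codon 5 AUC (Ile): third position 3-fold.
Codon 6 UUU (Phe): third position 2-fold.
Codon 7 GGC (Gly): third position 4-fold.
Four-fold degenerate third positions: 2.

2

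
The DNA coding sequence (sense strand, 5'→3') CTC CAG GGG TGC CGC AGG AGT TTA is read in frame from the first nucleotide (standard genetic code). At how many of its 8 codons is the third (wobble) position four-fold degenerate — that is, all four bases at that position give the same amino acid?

Codon 1 CTC (Leu): third position 4-fold.
Codon 2 CAG (Gln): third position 2-fold.
Codon 3 GGG (Gly): third position 4-fold.
Codon 4 TGC (Cys): third position 2-fold.
Codon 5 CGC (Arg): third position 4-fold.
Codon 6 AGG (Arg): third position 2-fold.
Codon 7 AGT (Ser): third position 2-fold.
Codon 8 TTA (Leu): third position 2-fold.
Four-fold degenerate third positions: 3.

3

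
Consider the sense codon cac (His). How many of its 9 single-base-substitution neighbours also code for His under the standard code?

Position 1: none → 0 synonymous.
Position 2: none → 0 synonymous.
Position 3: CAU → 1 synonymous.
Total: 0 + 0 + 1 = 1.

1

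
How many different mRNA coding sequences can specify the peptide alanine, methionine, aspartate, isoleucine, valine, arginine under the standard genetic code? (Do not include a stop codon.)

576

Ala: 4 codons.
Met: 1 codon.
Asp: 2 codons.
Ile: 3 codons.
Val: 4 codons.
Arg: 6 codons.
4 × 1 × 2 × 3 × 4 × 6 = 576.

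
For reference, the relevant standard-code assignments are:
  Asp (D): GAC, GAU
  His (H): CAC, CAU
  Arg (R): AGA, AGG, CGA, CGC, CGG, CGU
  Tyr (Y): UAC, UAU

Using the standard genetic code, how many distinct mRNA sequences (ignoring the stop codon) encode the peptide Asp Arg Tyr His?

48

Asp: 2 codons.
Arg: 6 codons.
Tyr: 2 codons.
His: 2 codons.
2 × 6 × 2 × 2 = 48.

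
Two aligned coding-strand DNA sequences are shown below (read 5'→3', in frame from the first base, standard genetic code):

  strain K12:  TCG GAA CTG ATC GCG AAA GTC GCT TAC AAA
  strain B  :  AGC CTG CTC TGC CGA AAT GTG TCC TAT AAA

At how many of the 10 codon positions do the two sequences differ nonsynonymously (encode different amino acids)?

5

Codon 1: TCG Ser / AGC Ser — synonymous.
Codon 2: GAA Glu / CTG Leu — nonsynonymous.
Codon 3: CTG Leu / CTC Leu — synonymous.
Codon 4: ATC Ile / TGC Cys — nonsynonymous.
Codon 5: GCG Ala / CGA Arg — nonsynonymous.
Codon 6: AAA Lys / AAT Asn — nonsynonymous.
Codon 7: GTC Val / GTG Val — synonymous.
Codon 8: GCT Ala / TCC Ser — nonsynonymous.
Codon 9: TAC Tyr / TAT Tyr — synonymous.
Codon 10: AAA Lys / AAA Lys — identical.
Nonsynonymous differences: 5.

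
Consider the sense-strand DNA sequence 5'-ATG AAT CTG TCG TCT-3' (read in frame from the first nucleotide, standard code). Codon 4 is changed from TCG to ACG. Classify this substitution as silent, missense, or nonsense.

Position 10 falls in codon 4: TCG → Ser.
After the substitution the codon is ACG → Thr.
Ser ≠ Thr, so this is a missense mutation.

missense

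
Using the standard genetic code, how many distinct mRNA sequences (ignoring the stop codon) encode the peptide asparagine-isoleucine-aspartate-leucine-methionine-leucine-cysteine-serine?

5184

Asn: 2 codons.
Ile: 3 codons.
Asp: 2 codons.
Leu: 6 codons.
Met: 1 codon.
Leu: 6 codons.
Cys: 2 codons.
Ser: 6 codons.
2 × 3 × 2 × 6 × 1 × 6 × 2 × 6 = 5184.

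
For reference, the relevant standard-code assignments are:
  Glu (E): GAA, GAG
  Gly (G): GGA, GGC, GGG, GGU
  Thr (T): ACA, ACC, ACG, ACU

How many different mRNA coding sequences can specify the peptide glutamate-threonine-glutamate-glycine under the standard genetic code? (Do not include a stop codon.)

64

Glu: 2 codons.
Thr: 4 codons.
Glu: 2 codons.
Gly: 4 codons.
2 × 4 × 2 × 4 = 64.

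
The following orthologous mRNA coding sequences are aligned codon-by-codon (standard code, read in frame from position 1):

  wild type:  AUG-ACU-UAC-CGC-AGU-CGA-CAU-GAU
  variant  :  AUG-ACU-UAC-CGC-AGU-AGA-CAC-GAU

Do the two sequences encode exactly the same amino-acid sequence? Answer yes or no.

Codon 1: AUG Met / AUG Met — identical.
Codon 2: ACU Thr / ACU Thr — identical.
Codon 3: UAC Tyr / UAC Tyr — identical.
Codon 4: CGC Arg / CGC Arg — identical.
Codon 5: AGU Ser / AGU Ser — identical.
Codon 6: CGA Arg / AGA Arg — synonymous.
Codon 7: CAU His / CAC His — synonymous.
Codon 8: GAU Asp / GAU Asp — identical.
Nonsynonymous differences: 0 → same protein.

yes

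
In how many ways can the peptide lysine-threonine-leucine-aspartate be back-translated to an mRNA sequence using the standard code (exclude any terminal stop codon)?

96

Lys: 2 codons.
Thr: 4 codons.
Leu: 6 codons.
Asp: 2 codons.
2 × 4 × 6 × 2 = 96.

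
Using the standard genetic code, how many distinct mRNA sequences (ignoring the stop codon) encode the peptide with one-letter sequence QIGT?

96

Gln: 2 codons.
Ile: 3 codons.
Gly: 4 codons.
Thr: 4 codons.
2 × 3 × 4 × 4 = 96.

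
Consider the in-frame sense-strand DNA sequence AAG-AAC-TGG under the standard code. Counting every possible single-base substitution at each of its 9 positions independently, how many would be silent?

2

Codon 1 (AAG, Lys): 1 synonymous substitution.
Codon 2 (AAC, Asn): 1 synonymous substitution.
Codon 3 (TGG, Trp): 0 synonymous substitutions.
Total: 1 + 1 + 0 = 2.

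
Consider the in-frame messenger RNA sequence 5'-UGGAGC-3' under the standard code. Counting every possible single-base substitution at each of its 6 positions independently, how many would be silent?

1

Codon 1 (UGG, Trp): 0 synonymous substitutions.
Codon 2 (AGC, Ser): 1 synonymous substitution.
Total: 0 + 1 = 1.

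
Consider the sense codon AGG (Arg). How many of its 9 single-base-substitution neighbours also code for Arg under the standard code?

Position 1: CGG → 1 synonymous.
Position 2: none → 0 synonymous.
Position 3: AGA → 1 synonymous.
Total: 1 + 0 + 1 = 2.

2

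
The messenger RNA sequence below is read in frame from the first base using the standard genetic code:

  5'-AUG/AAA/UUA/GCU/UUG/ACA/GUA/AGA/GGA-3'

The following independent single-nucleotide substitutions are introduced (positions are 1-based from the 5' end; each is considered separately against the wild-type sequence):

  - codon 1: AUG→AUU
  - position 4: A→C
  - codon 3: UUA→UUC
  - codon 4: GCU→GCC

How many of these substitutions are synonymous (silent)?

Codon 1: AUG (Met) → AUU (Ile) — missense.
Codon 2: AAA (Lys) → CAA (Gln) — missense.
Codon 3: UUA (Leu) → UUC (Phe) — missense.
Codon 4: GCU (Ala) → GCC (Ala) — synonymous.
Synonymous: 1 of 4.

1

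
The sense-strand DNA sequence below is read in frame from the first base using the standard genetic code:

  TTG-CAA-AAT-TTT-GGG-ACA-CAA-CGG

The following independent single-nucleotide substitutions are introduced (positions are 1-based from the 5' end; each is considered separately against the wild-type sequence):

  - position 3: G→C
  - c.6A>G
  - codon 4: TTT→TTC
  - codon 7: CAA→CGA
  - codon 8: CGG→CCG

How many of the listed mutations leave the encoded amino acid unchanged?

Codon 1: TTG (Leu) → TTC (Phe) — missense.
Codon 2: CAA (Gln) → CAG (Gln) — synonymous.
Codon 4: TTT (Phe) → TTC (Phe) — synonymous.
Codon 7: CAA (Gln) → CGA (Arg) — missense.
Codon 8: CGG (Arg) → CCG (Pro) — missense.
Synonymous: 2 of 5.

2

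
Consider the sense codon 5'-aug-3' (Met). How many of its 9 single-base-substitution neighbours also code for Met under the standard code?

Position 1: none → 0 synonymous.
Position 2: none → 0 synonymous.
Position 3: none → 0 synonymous.
Total: 0 + 0 + 0 = 0.

0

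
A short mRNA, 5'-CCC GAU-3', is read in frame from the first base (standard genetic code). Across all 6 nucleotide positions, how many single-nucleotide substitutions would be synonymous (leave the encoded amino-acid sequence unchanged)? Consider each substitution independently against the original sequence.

4

Codon 1 (CCC, Pro): 3 synonymous substitutions.
Codon 2 (GAU, Asp): 1 synonymous substitution.
Total: 3 + 1 = 4.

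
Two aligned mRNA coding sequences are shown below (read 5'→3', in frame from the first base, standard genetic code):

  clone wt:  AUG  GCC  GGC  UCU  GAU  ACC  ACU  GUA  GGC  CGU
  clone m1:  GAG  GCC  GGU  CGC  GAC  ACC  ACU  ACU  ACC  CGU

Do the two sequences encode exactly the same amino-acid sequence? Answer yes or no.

Codon 1: AUG Met / GAG Glu — nonsynonymous.
Codon 2: GCC Ala / GCC Ala — identical.
Codon 3: GGC Gly / GGU Gly — synonymous.
Codon 4: UCU Ser / CGC Arg — nonsynonymous.
Codon 5: GAU Asp / GAC Asp — synonymous.
Codon 6: ACC Thr / ACC Thr — identical.
Codon 7: ACU Thr / ACU Thr — identical.
Codon 8: GUA Val / ACU Thr — nonsynonymous.
Codon 9: GGC Gly / ACC Thr — nonsynonymous.
Codon 10: CGU Arg / CGU Arg — identical.
Nonsynonymous differences: 4 → different protein.

no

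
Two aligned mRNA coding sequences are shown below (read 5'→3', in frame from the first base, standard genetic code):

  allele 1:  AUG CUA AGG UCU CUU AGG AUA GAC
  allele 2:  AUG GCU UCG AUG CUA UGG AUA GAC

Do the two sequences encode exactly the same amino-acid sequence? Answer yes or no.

Codon 1: AUG Met / AUG Met — identical.
Codon 2: CUA Leu / GCU Ala — nonsynonymous.
Codon 3: AGG Arg / UCG Ser — nonsynonymous.
Codon 4: UCU Ser / AUG Met — nonsynonymous.
Codon 5: CUU Leu / CUA Leu — synonymous.
Codon 6: AGG Arg / UGG Trp — nonsynonymous.
Codon 7: AUA Ile / AUA Ile — identical.
Codon 8: GAC Asp / GAC Asp — identical.
Nonsynonymous differences: 4 → different protein.

no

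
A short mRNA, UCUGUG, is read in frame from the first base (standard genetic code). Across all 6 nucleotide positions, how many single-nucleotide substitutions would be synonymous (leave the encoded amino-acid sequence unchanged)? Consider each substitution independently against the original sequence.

6

Codon 1 (UCU, Ser): 3 synonymous substitutions.
Codon 2 (GUG, Val): 3 synonymous substitutions.
Total: 3 + 3 = 6.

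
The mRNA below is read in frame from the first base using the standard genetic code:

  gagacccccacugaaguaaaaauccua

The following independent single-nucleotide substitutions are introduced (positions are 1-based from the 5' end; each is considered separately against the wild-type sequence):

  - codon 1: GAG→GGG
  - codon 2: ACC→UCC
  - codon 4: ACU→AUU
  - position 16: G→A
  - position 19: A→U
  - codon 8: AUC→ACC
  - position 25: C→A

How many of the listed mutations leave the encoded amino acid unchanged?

Codon 1: GAG (Glu) → GGG (Gly) — missense.
Codon 2: ACC (Thr) → UCC (Ser) — missense.
Codon 4: ACU (Thr) → AUU (Ile) — missense.
Codon 6: GUA (Val) → AUA (Ile) — missense.
Codon 7: AAA (Lys) → UAA (Stop) — nonsense.
Codon 8: AUC (Ile) → ACC (Thr) — missense.
Codon 9: CUA (Leu) → AUA (Ile) — missense.
Synonymous: 0 of 7.

0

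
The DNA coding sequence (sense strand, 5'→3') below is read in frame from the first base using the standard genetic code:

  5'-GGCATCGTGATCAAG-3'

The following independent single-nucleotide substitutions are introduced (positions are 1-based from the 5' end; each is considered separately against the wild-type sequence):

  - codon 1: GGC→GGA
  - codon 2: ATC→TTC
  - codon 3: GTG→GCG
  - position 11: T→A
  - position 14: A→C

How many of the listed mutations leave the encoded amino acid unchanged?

Codon 1: GGC (Gly) → GGA (Gly) — synonymous.
Codon 2: ATC (Ile) → TTC (Phe) — missense.
Codon 3: GTG (Val) → GCG (Ala) — missense.
Codon 4: ATC (Ile) → AAC (Asn) — missense.
Codon 5: AAG (Lys) → ACG (Thr) — missense.
Synonymous: 1 of 5.

1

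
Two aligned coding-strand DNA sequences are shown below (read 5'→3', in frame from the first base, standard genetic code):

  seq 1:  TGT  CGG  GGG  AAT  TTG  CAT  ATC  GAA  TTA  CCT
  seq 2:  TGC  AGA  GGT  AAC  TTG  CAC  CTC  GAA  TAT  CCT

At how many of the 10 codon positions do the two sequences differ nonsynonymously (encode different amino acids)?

2

Codon 1: TGT Cys / TGC Cys — synonymous.
Codon 2: CGG Arg / AGA Arg — synonymous.
Codon 3: GGG Gly / GGT Gly — synonymous.
Codon 4: AAT Asn / AAC Asn — synonymous.
Codon 5: TTG Leu / TTG Leu — identical.
Codon 6: CAT His / CAC His — synonymous.
Codon 7: ATC Ile / CTC Leu — nonsynonymous.
Codon 8: GAA Glu / GAA Glu — identical.
Codon 9: TTA Leu / TAT Tyr — nonsynonymous.
Codon 10: CCT Pro / CCT Pro — identical.
Nonsynonymous differences: 2.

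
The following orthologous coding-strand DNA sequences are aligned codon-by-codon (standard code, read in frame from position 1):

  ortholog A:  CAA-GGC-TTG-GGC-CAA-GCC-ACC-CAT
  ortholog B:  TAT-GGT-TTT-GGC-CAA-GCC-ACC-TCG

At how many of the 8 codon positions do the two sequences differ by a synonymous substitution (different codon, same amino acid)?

Codon 1: CAA Gln / TAT Tyr — nonsynonymous.
Codon 2: GGC Gly / GGT Gly — synonymous.
Codon 3: TTG Leu / TTT Phe — nonsynonymous.
Codon 4: GGC Gly / GGC Gly — identical.
Codon 5: CAA Gln / CAA Gln — identical.
Codon 6: GCC Ala / GCC Ala — identical.
Codon 7: ACC Thr / ACC Thr — identical.
Codon 8: CAT His / TCG Ser — nonsynonymous.
Synonymous differences: 1.

1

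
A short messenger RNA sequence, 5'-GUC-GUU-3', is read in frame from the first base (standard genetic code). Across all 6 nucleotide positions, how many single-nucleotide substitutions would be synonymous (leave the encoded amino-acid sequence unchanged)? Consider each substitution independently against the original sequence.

6

Codon 1 (GUC, Val): 3 synonymous substitutions.
Codon 2 (GUU, Val): 3 synonymous substitutions.
Total: 3 + 3 = 6.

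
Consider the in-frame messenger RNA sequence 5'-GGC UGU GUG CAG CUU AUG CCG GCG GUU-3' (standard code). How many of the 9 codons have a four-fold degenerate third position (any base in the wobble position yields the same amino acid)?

Codon 1 GGC (Gly): third position 4-fold.
Codon 2 UGU (Cys): third position 2-fold.
Codon 3 GUG (Val): third position 4-fold.
Codon 4 CAG (Gln): third position 2-fold.
Codon 5 CUU (Leu): third position 4-fold.
Codon 6 AUG (Met): third position 1-fold.
Codon 7 CCG (Pro): third position 4-fold.
Codon 8 GCG (Ala): third position 4-fold.
Codon 9 GUU (Val): third position 4-fold.
Four-fold degenerate third positions: 6.

6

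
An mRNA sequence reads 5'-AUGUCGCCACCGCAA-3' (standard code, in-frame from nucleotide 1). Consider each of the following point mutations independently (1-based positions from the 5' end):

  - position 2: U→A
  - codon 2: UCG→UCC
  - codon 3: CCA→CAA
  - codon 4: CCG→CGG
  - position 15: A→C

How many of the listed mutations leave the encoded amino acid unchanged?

1

Codon 1: AUG (Met) → AAG (Lys) — missense.
Codon 2: UCG (Ser) → UCC (Ser) — synonymous.
Codon 3: CCA (Pro) → CAA (Gln) — missense.
Codon 4: CCG (Pro) → CGG (Arg) — missense.
Codon 5: CAA (Gln) → CAC (His) — missense.
Synonymous: 1 of 5.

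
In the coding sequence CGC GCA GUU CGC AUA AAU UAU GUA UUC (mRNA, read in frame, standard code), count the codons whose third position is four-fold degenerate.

5

Codon 1 CGC (Arg): third position 4-fold.
Codon 2 GCA (Ala): third position 4-fold.
Codon 3 GUU (Val): third position 4-fold.
Codon 4 CGC (Arg): third position 4-fold.
Codon 5 AUA (Ile): third position 3-fold.
Codon 6 AAU (Asn): third position 2-fold.
Codon 7 UAU (Tyr): third position 2-fold.
Codon 8 GUA (Val): third position 4-fold.
Codon 9 UUC (Phe): third position 2-fold.
Four-fold degenerate third positions: 5.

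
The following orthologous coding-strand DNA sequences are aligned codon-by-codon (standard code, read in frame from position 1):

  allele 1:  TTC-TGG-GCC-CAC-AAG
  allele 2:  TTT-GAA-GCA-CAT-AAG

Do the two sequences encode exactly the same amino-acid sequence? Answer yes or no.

no

Codon 1: TTC Phe / TTT Phe — synonymous.
Codon 2: TGG Trp / GAA Glu — nonsynonymous.
Codon 3: GCC Ala / GCA Ala — synonymous.
Codon 4: CAC His / CAT His — synonymous.
Codon 5: AAG Lys / AAG Lys — identical.
Nonsynonymous differences: 1 → different protein.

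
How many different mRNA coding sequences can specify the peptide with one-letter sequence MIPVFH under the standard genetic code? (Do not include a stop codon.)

Met: 1 codon.
Ile: 3 codons.
Pro: 4 codons.
Val: 4 codons.
Phe: 2 codons.
His: 2 codons.
1 × 3 × 4 × 4 × 2 × 2 = 192.

192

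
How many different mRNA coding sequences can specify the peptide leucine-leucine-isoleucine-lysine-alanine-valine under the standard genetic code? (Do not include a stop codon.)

Leu: 6 codons.
Leu: 6 codons.
Ile: 3 codons.
Lys: 2 codons.
Ala: 4 codons.
Val: 4 codons.
6 × 6 × 3 × 2 × 4 × 4 = 3456.

3456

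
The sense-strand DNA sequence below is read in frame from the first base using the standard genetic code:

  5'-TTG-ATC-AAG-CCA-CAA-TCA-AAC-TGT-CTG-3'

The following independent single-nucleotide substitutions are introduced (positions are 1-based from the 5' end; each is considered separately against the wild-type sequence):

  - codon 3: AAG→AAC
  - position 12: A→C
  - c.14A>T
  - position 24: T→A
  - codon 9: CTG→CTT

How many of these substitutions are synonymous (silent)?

Codon 3: AAG (Lys) → AAC (Asn) — missense.
Codon 4: CCA (Pro) → CCC (Pro) — synonymous.
Codon 5: CAA (Gln) → CTA (Leu) — missense.
Codon 8: TGT (Cys) → TGA (Stop) — nonsense.
Codon 9: CTG (Leu) → CTT (Leu) — synonymous.
Synonymous: 2 of 5.

2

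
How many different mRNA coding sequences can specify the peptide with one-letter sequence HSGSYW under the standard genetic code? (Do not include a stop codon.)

576

His: 2 codons.
Ser: 6 codons.
Gly: 4 codons.
Ser: 6 codons.
Tyr: 2 codons.
Trp: 1 codon.
2 × 6 × 4 × 6 × 2 × 1 = 576.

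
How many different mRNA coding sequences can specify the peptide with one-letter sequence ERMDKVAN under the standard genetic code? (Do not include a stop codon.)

1536

Glu: 2 codons.
Arg: 6 codons.
Met: 1 codon.
Asp: 2 codons.
Lys: 2 codons.
Val: 4 codons.
Ala: 4 codons.
Asn: 2 codons.
2 × 6 × 1 × 2 × 2 × 4 × 4 × 2 = 1536.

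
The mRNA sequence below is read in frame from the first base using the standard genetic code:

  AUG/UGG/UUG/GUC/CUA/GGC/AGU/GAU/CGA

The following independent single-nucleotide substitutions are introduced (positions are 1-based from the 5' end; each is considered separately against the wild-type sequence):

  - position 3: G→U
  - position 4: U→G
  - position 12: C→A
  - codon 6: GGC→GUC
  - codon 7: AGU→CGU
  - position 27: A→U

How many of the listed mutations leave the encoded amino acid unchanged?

Codon 1: AUG (Met) → AUU (Ile) — missense.
Codon 2: UGG (Trp) → GGG (Gly) — missense.
Codon 4: GUC (Val) → GUA (Val) — synonymous.
Codon 6: GGC (Gly) → GUC (Val) — missense.
Codon 7: AGU (Ser) → CGU (Arg) — missense.
Codon 9: CGA (Arg) → CGU (Arg) — synonymous.
Synonymous: 2 of 6.

2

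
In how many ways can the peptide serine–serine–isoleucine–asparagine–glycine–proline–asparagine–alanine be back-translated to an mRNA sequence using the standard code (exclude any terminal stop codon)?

Ser: 6 codons.
Ser: 6 codons.
Ile: 3 codons.
Asn: 2 codons.
Gly: 4 codons.
Pro: 4 codons.
Asn: 2 codons.
Ala: 4 codons.
6 × 6 × 3 × 2 × 4 × 4 × 2 × 4 = 27648.

27648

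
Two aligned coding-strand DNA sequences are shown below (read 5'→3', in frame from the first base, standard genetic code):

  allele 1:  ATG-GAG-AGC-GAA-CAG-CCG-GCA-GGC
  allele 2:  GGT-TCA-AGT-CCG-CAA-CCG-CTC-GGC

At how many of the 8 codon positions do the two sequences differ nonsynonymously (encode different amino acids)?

Codon 1: ATG Met / GGT Gly — nonsynonymous.
Codon 2: GAG Glu / TCA Ser — nonsynonymous.
Codon 3: AGC Ser / AGT Ser — synonymous.
Codon 4: GAA Glu / CCG Pro — nonsynonymous.
Codon 5: CAG Gln / CAA Gln — synonymous.
Codon 6: CCG Pro / CCG Pro — identical.
Codon 7: GCA Ala / CTC Leu — nonsynonymous.
Codon 8: GGC Gly / GGC Gly — identical.
Nonsynonymous differences: 4.

4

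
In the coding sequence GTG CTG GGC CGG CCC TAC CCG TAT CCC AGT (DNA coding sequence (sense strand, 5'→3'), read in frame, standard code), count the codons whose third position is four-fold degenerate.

Codon 1 GTG (Val): third position 4-fold.
Codon 2 CTG (Leu): third position 4-fold.
Codon 3 GGC (Gly): third position 4-fold.
Codon 4 CGG (Arg): third position 4-fold.
Codon 5 CCC (Pro): third position 4-fold.
Codon 6 TAC (Tyr): third position 2-fold.
Codon 7 CCG (Pro): third position 4-fold.
Codon 8 TAT (Tyr): third position 2-fold.
Codon 9 CCC (Pro): third position 4-fold.
Codon 10 AGT (Ser): third position 2-fold.
Four-fold degenerate third positions: 7.

7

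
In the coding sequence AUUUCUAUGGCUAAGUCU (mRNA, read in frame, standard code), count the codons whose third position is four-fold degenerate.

3

Codon 1 AUU (Ile): third position 3-fold.
Codon 2 UCU (Ser): third position 4-fold.
Codon 3 AUG (Met): third position 1-fold.
Codon 4 GCU (Ala): third position 4-fold.
Codon 5 AAG (Lys): third position 2-fold.
Codon 6 UCU (Ser): third position 4-fold.
Four-fold degenerate third positions: 3.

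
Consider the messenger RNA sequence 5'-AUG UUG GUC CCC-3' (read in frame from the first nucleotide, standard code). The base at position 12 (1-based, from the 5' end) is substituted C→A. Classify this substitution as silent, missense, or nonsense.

silent

Position 12 falls in codon 4: CCC → Pro.
After the substitution the codon is CCA → Pro.
Both encode Pro, so the change is synonymous.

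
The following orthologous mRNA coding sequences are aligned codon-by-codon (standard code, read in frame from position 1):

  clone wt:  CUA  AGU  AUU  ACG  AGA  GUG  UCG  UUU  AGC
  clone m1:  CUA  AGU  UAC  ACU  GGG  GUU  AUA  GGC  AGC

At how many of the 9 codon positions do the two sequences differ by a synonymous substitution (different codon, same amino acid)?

Codon 1: CUA Leu / CUA Leu — identical.
Codon 2: AGU Ser / AGU Ser — identical.
Codon 3: AUU Ile / UAC Tyr — nonsynonymous.
Codon 4: ACG Thr / ACU Thr — synonymous.
Codon 5: AGA Arg / GGG Gly — nonsynonymous.
Codon 6: GUG Val / GUU Val — synonymous.
Codon 7: UCG Ser / AUA Ile — nonsynonymous.
Codon 8: UUU Phe / GGC Gly — nonsynonymous.
Codon 9: AGC Ser / AGC Ser — identical.
Synonymous differences: 2.

2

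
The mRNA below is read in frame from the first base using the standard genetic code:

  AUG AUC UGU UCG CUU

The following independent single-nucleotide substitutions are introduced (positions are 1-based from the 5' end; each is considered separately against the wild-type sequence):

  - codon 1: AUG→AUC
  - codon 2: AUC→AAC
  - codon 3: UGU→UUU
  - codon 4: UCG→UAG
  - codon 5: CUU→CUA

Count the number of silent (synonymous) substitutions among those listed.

Codon 1: AUG (Met) → AUC (Ile) — missense.
Codon 2: AUC (Ile) → AAC (Asn) — missense.
Codon 3: UGU (Cys) → UUU (Phe) — missense.
Codon 4: UCG (Ser) → UAG (Stop) — nonsense.
Codon 5: CUU (Leu) → CUA (Leu) — synonymous.
Synonymous: 1 of 5.

1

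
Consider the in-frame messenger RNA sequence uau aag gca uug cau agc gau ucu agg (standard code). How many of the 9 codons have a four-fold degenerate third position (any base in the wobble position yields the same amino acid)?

Codon 1 UAU (Tyr): third position 2-fold.
Codon 2 AAG (Lys): third position 2-fold.
Codon 3 GCA (Ala): third position 4-fold.
Codon 4 UUG (Leu): third position 2-fold.
Codon 5 CAU (His): third position 2-fold.
Codon 6 AGC (Ser): third position 2-fold.
Codon 7 GAU (Asp): third position 2-fold.
Codon 8 UCU (Ser): third position 4-fold.
Codon 9 AGG (Arg): third position 2-fold.
Four-fold degenerate third positions: 2.

2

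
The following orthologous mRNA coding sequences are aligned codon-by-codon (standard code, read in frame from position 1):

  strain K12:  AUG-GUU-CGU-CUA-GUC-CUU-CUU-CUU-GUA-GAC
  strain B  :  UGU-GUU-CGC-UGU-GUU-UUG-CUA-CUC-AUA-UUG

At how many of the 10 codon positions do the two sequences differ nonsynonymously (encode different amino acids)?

4

Codon 1: AUG Met / UGU Cys — nonsynonymous.
Codon 2: GUU Val / GUU Val — identical.
Codon 3: CGU Arg / CGC Arg — synonymous.
Codon 4: CUA Leu / UGU Cys — nonsynonymous.
Codon 5: GUC Val / GUU Val — synonymous.
Codon 6: CUU Leu / UUG Leu — synonymous.
Codon 7: CUU Leu / CUA Leu — synonymous.
Codon 8: CUU Leu / CUC Leu — synonymous.
Codon 9: GUA Val / AUA Ile — nonsynonymous.
Codon 10: GAC Asp / UUG Leu — nonsynonymous.
Nonsynonymous differences: 4.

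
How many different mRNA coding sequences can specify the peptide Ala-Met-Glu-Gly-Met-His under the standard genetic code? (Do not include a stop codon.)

Ala: 4 codons.
Met: 1 codon.
Glu: 2 codons.
Gly: 4 codons.
Met: 1 codon.
His: 2 codons.
4 × 1 × 2 × 4 × 1 × 2 = 64.

64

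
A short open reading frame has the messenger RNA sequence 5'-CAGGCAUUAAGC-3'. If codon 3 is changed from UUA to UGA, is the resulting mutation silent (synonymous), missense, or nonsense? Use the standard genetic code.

Position 8 falls in codon 3: UUA → Leu.
After the substitution the codon is UGA → Stop.
The new codon is a stop codon, so this is a nonsense mutation.

nonsense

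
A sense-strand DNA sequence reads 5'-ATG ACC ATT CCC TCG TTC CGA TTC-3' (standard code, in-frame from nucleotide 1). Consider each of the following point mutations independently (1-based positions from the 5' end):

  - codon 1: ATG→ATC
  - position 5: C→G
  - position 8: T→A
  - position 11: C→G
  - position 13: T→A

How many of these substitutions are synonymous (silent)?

0

Codon 1: ATG (Met) → ATC (Ile) — missense.
Codon 2: ACC (Thr) → AGC (Ser) — missense.
Codon 3: ATT (Ile) → AAT (Asn) — missense.
Codon 4: CCC (Pro) → CGC (Arg) — missense.
Codon 5: TCG (Ser) → ACG (Thr) — missense.
Synonymous: 0 of 5.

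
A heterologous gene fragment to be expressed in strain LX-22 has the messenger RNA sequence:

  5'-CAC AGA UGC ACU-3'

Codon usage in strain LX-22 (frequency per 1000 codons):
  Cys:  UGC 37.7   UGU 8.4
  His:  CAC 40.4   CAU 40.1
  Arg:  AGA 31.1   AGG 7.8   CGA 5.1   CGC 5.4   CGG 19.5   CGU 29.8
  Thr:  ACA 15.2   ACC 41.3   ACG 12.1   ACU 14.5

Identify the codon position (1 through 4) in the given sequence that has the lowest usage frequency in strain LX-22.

Codon 1 CAC (His): 40.4 per 1000.
Codon 2 AGA (Arg): 31.1 per 1000.
Codon 3 UGC (Cys): 37.7 per 1000.
Codon 4 ACU (Thr): 14.5 per 1000.
Lowest frequency is 14.5 at codon 4.

4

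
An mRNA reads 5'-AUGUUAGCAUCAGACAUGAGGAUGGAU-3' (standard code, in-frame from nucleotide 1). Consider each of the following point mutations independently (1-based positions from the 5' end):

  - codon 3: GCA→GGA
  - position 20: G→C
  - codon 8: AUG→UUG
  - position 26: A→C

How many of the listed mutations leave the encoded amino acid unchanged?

0

Codon 3: GCA (Ala) → GGA (Gly) — missense.
Codon 7: AGG (Arg) → ACG (Thr) — missense.
Codon 8: AUG (Met) → UUG (Leu) — missense.
Codon 9: GAU (Asp) → GCU (Ala) — missense.
Synonymous: 0 of 4.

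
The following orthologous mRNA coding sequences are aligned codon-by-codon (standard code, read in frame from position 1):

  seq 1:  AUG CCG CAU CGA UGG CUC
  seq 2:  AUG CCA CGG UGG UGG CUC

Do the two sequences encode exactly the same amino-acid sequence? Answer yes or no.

Codon 1: AUG Met / AUG Met — identical.
Codon 2: CCG Pro / CCA Pro — synonymous.
Codon 3: CAU His / CGG Arg — nonsynonymous.
Codon 4: CGA Arg / UGG Trp — nonsynonymous.
Codon 5: UGG Trp / UGG Trp — identical.
Codon 6: CUC Leu / CUC Leu — identical.
Nonsynonymous differences: 2 → different protein.

no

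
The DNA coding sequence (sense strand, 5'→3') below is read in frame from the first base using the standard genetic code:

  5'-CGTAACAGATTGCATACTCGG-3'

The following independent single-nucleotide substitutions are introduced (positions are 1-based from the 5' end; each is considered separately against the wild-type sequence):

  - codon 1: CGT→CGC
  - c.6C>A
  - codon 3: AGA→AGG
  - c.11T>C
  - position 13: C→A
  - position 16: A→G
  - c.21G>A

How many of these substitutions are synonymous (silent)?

3

Codon 1: CGT (Arg) → CGC (Arg) — synonymous.
Codon 2: AAC (Asn) → AAA (Lys) — missense.
Codon 3: AGA (Arg) → AGG (Arg) — synonymous.
Codon 4: TTG (Leu) → TCG (Ser) — missense.
Codon 5: CAT (His) → AAT (Asn) — missense.
Codon 6: ACT (Thr) → GCT (Ala) — missense.
Codon 7: CGG (Arg) → CGA (Arg) — synonymous.
Synonymous: 3 of 7.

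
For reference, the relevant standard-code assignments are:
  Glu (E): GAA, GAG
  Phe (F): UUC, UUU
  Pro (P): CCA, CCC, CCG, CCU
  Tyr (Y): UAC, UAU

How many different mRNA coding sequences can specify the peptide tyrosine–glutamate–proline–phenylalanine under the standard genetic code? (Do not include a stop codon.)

Tyr: 2 codons.
Glu: 2 codons.
Pro: 4 codons.
Phe: 2 codons.
2 × 2 × 4 × 2 = 32.

32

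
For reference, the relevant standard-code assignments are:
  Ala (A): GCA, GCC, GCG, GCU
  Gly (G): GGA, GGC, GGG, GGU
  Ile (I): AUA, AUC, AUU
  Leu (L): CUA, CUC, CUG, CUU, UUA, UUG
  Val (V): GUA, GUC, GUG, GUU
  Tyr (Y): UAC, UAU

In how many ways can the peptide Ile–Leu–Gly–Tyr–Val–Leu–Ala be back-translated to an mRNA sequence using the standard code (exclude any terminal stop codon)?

Ile: 3 codons.
Leu: 6 codons.
Gly: 4 codons.
Tyr: 2 codons.
Val: 4 codons.
Leu: 6 codons.
Ala: 4 codons.
3 × 6 × 4 × 2 × 4 × 6 × 4 = 13824.

13824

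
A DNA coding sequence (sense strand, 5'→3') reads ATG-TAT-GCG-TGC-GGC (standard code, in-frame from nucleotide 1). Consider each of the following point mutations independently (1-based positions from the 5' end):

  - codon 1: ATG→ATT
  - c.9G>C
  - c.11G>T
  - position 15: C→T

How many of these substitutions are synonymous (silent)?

2

Codon 1: ATG (Met) → ATT (Ile) — missense.
Codon 3: GCG (Ala) → GCC (Ala) — synonymous.
Codon 4: TGC (Cys) → TTC (Phe) — missense.
Codon 5: GGC (Gly) → GGT (Gly) — synonymous.
Synonymous: 2 of 4.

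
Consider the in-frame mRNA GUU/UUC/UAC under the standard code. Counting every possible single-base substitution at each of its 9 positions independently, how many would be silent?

Codon 1 (GUU, Val): 3 synonymous substitutions.
Codon 2 (UUC, Phe): 1 synonymous substitution.
Codon 3 (UAC, Tyr): 1 synonymous substitution.
Total: 3 + 1 + 1 = 5.

5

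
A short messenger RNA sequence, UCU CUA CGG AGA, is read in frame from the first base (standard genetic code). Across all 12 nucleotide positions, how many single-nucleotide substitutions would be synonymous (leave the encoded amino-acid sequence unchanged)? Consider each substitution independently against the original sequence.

13

Codon 1 (UCU, Ser): 3 synonymous substitutions.
Codon 2 (CUA, Leu): 4 synonymous substitutions.
Codon 3 (CGG, Arg): 4 synonymous substitutions.
Codon 4 (AGA, Arg): 2 synonymous substitutions.
Total: 3 + 4 + 4 + 2 = 13.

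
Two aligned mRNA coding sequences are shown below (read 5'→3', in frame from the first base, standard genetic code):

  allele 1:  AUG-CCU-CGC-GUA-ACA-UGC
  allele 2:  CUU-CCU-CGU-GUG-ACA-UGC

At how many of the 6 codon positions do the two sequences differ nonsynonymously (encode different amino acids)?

1

Codon 1: AUG Met / CUU Leu — nonsynonymous.
Codon 2: CCU Pro / CCU Pro — identical.
Codon 3: CGC Arg / CGU Arg — synonymous.
Codon 4: GUA Val / GUG Val — synonymous.
Codon 5: ACA Thr / ACA Thr — identical.
Codon 6: UGC Cys / UGC Cys — identical.
Nonsynonymous differences: 1.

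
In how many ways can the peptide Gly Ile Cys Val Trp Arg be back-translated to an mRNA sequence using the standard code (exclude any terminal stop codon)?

576

Gly: 4 codons.
Ile: 3 codons.
Cys: 2 codons.
Val: 4 codons.
Trp: 1 codon.
Arg: 6 codons.
4 × 3 × 2 × 4 × 1 × 6 = 576.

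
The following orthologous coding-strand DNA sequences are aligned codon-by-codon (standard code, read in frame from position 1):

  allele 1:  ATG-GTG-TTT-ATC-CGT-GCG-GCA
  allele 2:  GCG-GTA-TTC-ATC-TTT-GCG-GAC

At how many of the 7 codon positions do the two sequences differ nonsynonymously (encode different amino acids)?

3

Codon 1: ATG Met / GCG Ala — nonsynonymous.
Codon 2: GTG Val / GTA Val — synonymous.
Codon 3: TTT Phe / TTC Phe — synonymous.
Codon 4: ATC Ile / ATC Ile — identical.
Codon 5: CGT Arg / TTT Phe — nonsynonymous.
Codon 6: GCG Ala / GCG Ala — identical.
Codon 7: GCA Ala / GAC Asp — nonsynonymous.
Nonsynonymous differences: 3.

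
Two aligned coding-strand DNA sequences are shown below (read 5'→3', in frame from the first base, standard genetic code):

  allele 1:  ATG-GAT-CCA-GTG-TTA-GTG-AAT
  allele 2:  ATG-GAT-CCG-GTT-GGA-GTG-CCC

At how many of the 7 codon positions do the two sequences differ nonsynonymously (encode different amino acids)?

Codon 1: ATG Met / ATG Met — identical.
Codon 2: GAT Asp / GAT Asp — identical.
Codon 3: CCA Pro / CCG Pro — synonymous.
Codon 4: GTG Val / GTT Val — synonymous.
Codon 5: TTA Leu / GGA Gly — nonsynonymous.
Codon 6: GTG Val / GTG Val — identical.
Codon 7: AAT Asn / CCC Pro — nonsynonymous.
Nonsynonymous differences: 2.

2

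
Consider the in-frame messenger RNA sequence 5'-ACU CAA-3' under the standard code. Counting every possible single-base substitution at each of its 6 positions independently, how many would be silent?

Codon 1 (ACU, Thr): 3 synonymous substitutions.
Codon 2 (CAA, Gln): 1 synonymous substitution.
Total: 3 + 1 = 4.

4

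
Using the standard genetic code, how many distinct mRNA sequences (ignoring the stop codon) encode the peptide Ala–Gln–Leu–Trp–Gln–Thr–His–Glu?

1536

Ala: 4 codons.
Gln: 2 codons.
Leu: 6 codons.
Trp: 1 codon.
Gln: 2 codons.
Thr: 4 codons.
His: 2 codons.
Glu: 2 codons.
4 × 2 × 6 × 1 × 2 × 4 × 2 × 2 = 1536.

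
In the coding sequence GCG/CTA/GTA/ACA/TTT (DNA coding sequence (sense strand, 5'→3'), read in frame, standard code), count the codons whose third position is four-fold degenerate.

Codon 1 GCG (Ala): third position 4-fold.
Codon 2 CTA (Leu): third position 4-fold.
Codon 3 GTA (Val): third position 4-fold.
Codon 4 ACA (Thr): third position 4-fold.
Codon 5 TTT (Phe): third position 2-fold.
Four-fold degenerate third positions: 4.

4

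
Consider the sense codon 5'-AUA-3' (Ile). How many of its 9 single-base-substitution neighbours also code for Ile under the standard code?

Position 1: none → 0 synonymous.
Position 2: none → 0 synonymous.
Position 3: AUU, AUC → 2 synonymous.
Total: 0 + 0 + 2 = 2.

2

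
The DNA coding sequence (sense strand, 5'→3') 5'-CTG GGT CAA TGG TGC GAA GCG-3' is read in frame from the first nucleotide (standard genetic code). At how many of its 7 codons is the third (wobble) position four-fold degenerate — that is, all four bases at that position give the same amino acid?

Codon 1 CTG (Leu): third position 4-fold.
Codon 2 GGT (Gly): third position 4-fold.
Codon 3 CAA (Gln): third position 2-fold.
Codon 4 TGG (Trp): third position 1-fold.
Codon 5 TGC (Cys): third position 2-fold.
Codon 6 GAA (Glu): third position 2-fold.
Codon 7 GCG (Ala): third position 4-fold.
Four-fold degenerate third positions: 3.

3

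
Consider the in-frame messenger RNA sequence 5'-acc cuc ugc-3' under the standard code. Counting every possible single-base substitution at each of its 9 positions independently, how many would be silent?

Codon 1 (ACC, Thr): 3 synonymous substitutions.
Codon 2 (CUC, Leu): 3 synonymous substitutions.
Codon 3 (UGC, Cys): 1 synonymous substitution.
Total: 3 + 3 + 1 = 7.

7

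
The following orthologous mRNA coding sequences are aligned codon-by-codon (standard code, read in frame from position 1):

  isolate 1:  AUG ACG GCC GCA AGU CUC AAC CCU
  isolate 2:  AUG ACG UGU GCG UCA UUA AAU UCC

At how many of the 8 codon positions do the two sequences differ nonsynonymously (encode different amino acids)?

2

Codon 1: AUG Met / AUG Met — identical.
Codon 2: ACG Thr / ACG Thr — identical.
Codon 3: GCC Ala / UGU Cys — nonsynonymous.
Codon 4: GCA Ala / GCG Ala — synonymous.
Codon 5: AGU Ser / UCA Ser — synonymous.
Codon 6: CUC Leu / UUA Leu — synonymous.
Codon 7: AAC Asn / AAU Asn — synonymous.
Codon 8: CCU Pro / UCC Ser — nonsynonymous.
Nonsynonymous differences: 2.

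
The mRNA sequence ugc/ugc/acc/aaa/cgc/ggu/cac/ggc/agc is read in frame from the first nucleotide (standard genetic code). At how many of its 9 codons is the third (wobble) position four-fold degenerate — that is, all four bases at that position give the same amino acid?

4

Codon 1 UGC (Cys): third position 2-fold.
Codon 2 UGC (Cys): third position 2-fold.
Codon 3 ACC (Thr): third position 4-fold.
Codon 4 AAA (Lys): third position 2-fold.
Codon 5 CGC (Arg): third position 4-fold.
Codon 6 GGU (Gly): third position 4-fold.
Codon 7 CAC (His): third position 2-fold.
Codon 8 GGC (Gly): third position 4-fold.
Codon 9 AGC (Ser): third position 2-fold.
Four-fold degenerate third positions: 4.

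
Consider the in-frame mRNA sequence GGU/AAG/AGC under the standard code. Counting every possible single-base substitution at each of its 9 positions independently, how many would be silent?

Codon 1 (GGU, Gly): 3 synonymous substitutions.
Codon 2 (AAG, Lys): 1 synonymous substitution.
Codon 3 (AGC, Ser): 1 synonymous substitution.
Total: 3 + 1 + 1 = 5.

5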